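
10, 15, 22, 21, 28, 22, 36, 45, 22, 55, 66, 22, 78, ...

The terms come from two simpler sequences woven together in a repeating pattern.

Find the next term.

Positions follow the repeating pattern AAB; grouping by letter gives 2 tracks.
Stream A is 10, 15, 21, 28, 36, 45, 55, 66, 78, which is the triangular numbers T_4, T_5, ….
Stream B is 22, 22, 22, 22, which is always 22.
The 14th slot belongs to stream A; its 10th term is 91.

91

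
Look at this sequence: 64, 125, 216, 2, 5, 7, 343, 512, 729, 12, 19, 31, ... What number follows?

1000

The slot pattern repeats as AAABBB (period 6), so there are 2 interleaved tracks.
Subsequence A is 64, 125, 216, 343, 512, 729, which is consecutive cubes n³ from n = 4.
Subsequence B is 2, 5, 7, 12, 19, 31, which is each term equals the sum of the previous two.
The 13th slot belongs to subsequence A; its 7th term is 1000.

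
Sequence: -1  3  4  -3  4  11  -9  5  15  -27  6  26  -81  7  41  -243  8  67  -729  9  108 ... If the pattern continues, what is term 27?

Split by position mod 3: positions 1, 4, 7, … form one track, and each other residue class forms its own.
Track A = -1, -3, -9, -27, -81, -243, -729: geometric with ratio 3.
Track B = 3, 4, 5, 6, 7, 8, 9: adding 1 each time.
Track C = 4, 11, 15, 26, 41, 67, 108: a Fibonacci-like recurrence a_n = a_{n-1} + a_{n-2}.
Position 27 falls in track C as its term 9, giving 283.

283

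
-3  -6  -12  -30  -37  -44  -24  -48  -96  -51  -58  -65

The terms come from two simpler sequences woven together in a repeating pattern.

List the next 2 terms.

The slot pattern repeats as AAABBB (period 6), so there are 2 interleaved tracks.
Track A: -3, -6, -12, -24, -48, -96 (geometric with ratio 2).
Track B: -30, -37, -44, -51, -58, -65 (arithmetic with common difference −7).
Position 13 → track A, term 7 = -192.
Position 14 falls in track A as its term 8, giving -384.

-192, -384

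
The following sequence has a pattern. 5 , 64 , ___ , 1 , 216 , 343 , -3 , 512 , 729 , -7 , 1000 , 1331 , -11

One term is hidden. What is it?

125

Reading positions in blocks of 3 reveals the pattern ABB — 2 tracks woven together.
Track A: 5, 1, -3, -7, -11 (arithmetic, step −4).
Track B: 64, ?, 216, 343, 512, 729, 1000, 1331 (consecutive cubes n³ from n = 4).
Filling track B at index 2 by its rule yields 125.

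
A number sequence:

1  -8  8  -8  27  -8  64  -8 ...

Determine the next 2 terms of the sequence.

Positions 1, 3, 5, … form one subsequence and positions 2, 4, 6, … form another.
Subsequence A: 1, 8, 27, 64 — perfect cubes starting at 1³.
Subsequence B: -8, -8, -8, -8 — constant -8.
Position 9 → subsequence A, term 5 = 125.
Term 10 comes from subsequence B (its 5th entry): -8.

125, -8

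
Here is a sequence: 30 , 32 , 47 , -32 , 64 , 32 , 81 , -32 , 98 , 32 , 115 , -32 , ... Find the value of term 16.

-32

Positions 1, 3, 5, … form one subsequence and positions 2, 4, 6, … form another.
Stream A is 30, 47, 64, 81, 98, 115, which is arithmetic with common difference +17.
Stream B is 32, -32, 32, -32, 32, -32, which is the oscillation 32·(−1)^(n+1).
The 16th slot belongs to stream B; its 8th term is -32.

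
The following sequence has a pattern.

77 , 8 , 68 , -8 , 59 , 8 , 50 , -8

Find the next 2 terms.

Taking every 2nd term gives 2 separate tracks.
Track A: 77, 68, 59, 50. Linear: a_n = 86 − 9·n.
Track B: 8, -8, 8, -8. Alternating ±8.
The 9th slot belongs to track A; its 5th term is 41.
Position 10 falls in track B as its term 5, giving 8.

41, 8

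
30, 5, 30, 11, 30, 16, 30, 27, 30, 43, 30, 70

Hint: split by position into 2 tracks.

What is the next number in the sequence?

The terms cycle through 2 interleaved subsequences.
Stream A = 30, 30, 30, 30, 30, 30: constant 30.
Stream B = 5, 11, 16, 27, 43, 70: Fibonacci-style (each term is the sum of the two before it).
Position 13 falls in stream A as its term 7, giving 30.

30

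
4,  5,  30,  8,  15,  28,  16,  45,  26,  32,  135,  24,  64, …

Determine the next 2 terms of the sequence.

405, 22

Read the sequence 3 terms at a time; column i is its own pattern.
Subsequence A: 4, 8, 16, 32, 64. Successive powers of 2.
Subsequence B: 5, 15, 45, 135. Geometric, ×3 each step.
Subsequence C: 30, 28, 26, 24. Arithmetic, step −2.
Term 14 comes from subsequence B (its 5th entry): 405.
Position 15 falls in subsequence C as its term 5, giving 22.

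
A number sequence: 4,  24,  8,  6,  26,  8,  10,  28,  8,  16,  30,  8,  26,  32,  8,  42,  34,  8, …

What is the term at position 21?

Taking every 3rd term gives 3 separate tracks.
Track A: 4, 6, 10, 16, 26, 42 (Fibonacci-style (each term is the sum of the two before it)).
Track B: 24, 26, 28, 30, 32, 34 (arithmetic with common difference +2).
Track C: 8, 8, 8, 8, 8, 8 (constant 8).
Position 21 → track C, term 7 = 8.

8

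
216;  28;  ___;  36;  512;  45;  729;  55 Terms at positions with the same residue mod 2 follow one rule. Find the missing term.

343

Taking every 2nd term gives 2 separate tracks.
Subsequence A: 216, ?, 512, 729 — the cubes 6³, 7³, 8³, ….
Subsequence B: 28, 36, 45, 55 — triangular numbers starting at T_7.
The gap is subsequence A's term 2; the rule gives 343.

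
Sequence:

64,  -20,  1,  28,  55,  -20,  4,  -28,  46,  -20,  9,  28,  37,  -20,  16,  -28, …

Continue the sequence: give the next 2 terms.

28, -20

Read the sequence 4 terms at a time; column i is its own pattern.
Track A is 64, 55, 46, 37, which is subtracting 9 each time.
Track B is -20, -20, -20, -20, which is always -20.
Track C is 1, 4, 9, 16, which is consecutive squares n² from n = 1.
Track D is 28, -28, 28, -28, which is oscillating between 28 and -28.
Term 17 comes from track A (its 5th entry): 28.
Position 18 → track B, term 5 = -20.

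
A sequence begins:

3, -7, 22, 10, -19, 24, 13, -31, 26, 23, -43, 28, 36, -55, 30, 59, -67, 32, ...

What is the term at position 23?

-91

Read the sequence 3 terms at a time; column i is its own pattern.
Track A: 3, 10, 13, 23, 36, 59 — Fibonacci-style (each term is the sum of the two before it).
Track B: -7, -19, -31, -43, -55, -67 — arithmetic, step −12.
Track C: 22, 24, 26, 28, 30, 32 — arithmetic with common difference +2.
The 23rd slot belongs to track B; its 8th term is -91.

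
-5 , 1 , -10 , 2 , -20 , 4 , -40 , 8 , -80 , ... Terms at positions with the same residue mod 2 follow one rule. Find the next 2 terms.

16, -160

Odd-indexed and even-indexed terms follow separate rules.
Subsequence A = -5, -10, -20, -40, -80: geometric with ratio 2.
Subsequence B = 1, 2, 4, 8: powers of 2.
The 10th slot belongs to subsequence B; its 5th term is 16.
Position 11 → subsequence A, term 6 = -160.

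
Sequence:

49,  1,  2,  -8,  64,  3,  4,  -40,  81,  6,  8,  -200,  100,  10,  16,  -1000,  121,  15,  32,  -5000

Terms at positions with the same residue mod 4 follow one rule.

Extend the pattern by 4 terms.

144, 21, 64, -25000

Split by position mod 4 into 4 tracks.
Subsequence A: 49, 64, 81, 100, 121 — perfect squares starting at 7².
Subsequence B: 1, 3, 6, 10, 15 — triangular numbers starting at T_1.
Subsequence C: 2, 4, 8, 16, 32 — successive powers of 2.
Subsequence D: -8, -40, -200, -1000, -5000 — multiplying by 5 each time.
Term 21 comes from subsequence A (its 6th entry): 144.
Term 22 comes from subsequence B (its 6th entry): 21.
Position 23 → subsequence C, term 6 = 64.
The 24th slot belongs to subsequence D; its 6th term is -25000.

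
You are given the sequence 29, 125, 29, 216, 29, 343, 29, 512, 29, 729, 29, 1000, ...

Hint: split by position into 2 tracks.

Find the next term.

Odd-indexed and even-indexed terms follow separate rules.
Stream A is 29, 29, 29, 29, 29, 29, which is always 29.
Stream B is 125, 216, 343, 512, 729, 1000, which is consecutive cubes n³ from n = 5.
The 13th slot belongs to stream A; its 7th term is 29.

29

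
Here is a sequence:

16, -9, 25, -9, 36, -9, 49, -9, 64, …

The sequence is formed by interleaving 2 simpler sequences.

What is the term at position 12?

Taking every 2nd term gives 2 separate tracks.
Track A: 16, 25, 36, 49, 64. The squares 4², 5², 6², ….
Track B: -9, -9, -9, -9. The constant sequence -9.
Term 12 comes from track B (its 6th entry): -9.

-9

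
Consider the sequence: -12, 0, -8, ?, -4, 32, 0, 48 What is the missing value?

Odd-indexed and even-indexed terms follow separate rules.
Subsequence A: -12, -8, -4, 0 — arithmetic, step +4.
Subsequence B: 0, ?, 32, 48 — arithmetic, step +16.
Filling subsequence B at index 2 by its rule yields 16.

16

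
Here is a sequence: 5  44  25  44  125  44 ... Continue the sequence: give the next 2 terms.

Odd-indexed and even-indexed terms follow separate rules.
Stream A = 5, 25, 125: powers of 5.
Stream B = 44, 44, 44: always 44.
Term 7 comes from stream A (its 4th entry): 625.
Term 8 comes from stream B (its 4th entry): 44.

625, 44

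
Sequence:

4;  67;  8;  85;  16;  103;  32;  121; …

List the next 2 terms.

Taking every 2nd term gives 2 separate tracks.
Track A: 4, 8, 16, 32 — successive powers of 2.
Track B: 67, 85, 103, 121 — linear: a_n = 49 + 18·n.
The 9th slot belongs to track A; its 5th term is 64.
The 10th slot belongs to track B; its 5th term is 139.

64, 139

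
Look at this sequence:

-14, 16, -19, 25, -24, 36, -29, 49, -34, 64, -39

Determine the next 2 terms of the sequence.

The terms cycle through 2 interleaved subsequences.
Stream A: -14, -19, -24, -29, -34, -39 — arithmetic, step −5.
Stream B: 16, 25, 36, 49, 64 — the squares 4², 5², 6², ….
Term 12 comes from stream B (its 6th entry): 81.
Position 13 falls in stream A as its term 7, giving -44.

81, -44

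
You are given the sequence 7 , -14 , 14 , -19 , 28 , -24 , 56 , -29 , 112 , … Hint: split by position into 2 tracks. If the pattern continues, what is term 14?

Odd-indexed and even-indexed terms follow separate rules.
Subsequence A: 7, 14, 28, 56, 112 — a geometric progression (common ratio 2).
Subsequence B: -14, -19, -24, -29 — arithmetic with common difference −5.
The 14th slot belongs to subsequence B; its 7th term is -44.

-44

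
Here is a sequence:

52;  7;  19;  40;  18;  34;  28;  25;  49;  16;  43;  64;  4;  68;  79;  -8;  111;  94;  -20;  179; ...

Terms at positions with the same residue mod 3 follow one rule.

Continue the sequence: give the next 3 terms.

Split by position mod 3: positions 1, 4, 7, … form one track, and each other residue class forms its own.
Subsequence A: 52, 40, 28, 16, 4, -8, -20. Subtracting 12 each time.
Subsequence B: 7, 18, 25, 43, 68, 111, 179. Each term equals the sum of the previous two.
Subsequence C: 19, 34, 49, 64, 79, 94. Linear: a_n = 4 + 15·n.
Position 21 → subsequence C, term 7 = 109.
Position 22 falls in subsequence A as its term 8, giving -32.
Position 23 falls in subsequence B as its term 8, giving 290.

109, -32, 290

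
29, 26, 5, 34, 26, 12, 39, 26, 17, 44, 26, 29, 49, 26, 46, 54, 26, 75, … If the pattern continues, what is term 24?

196

The terms cycle through 3 interleaved subsequences.
Track A = 29, 34, 39, 44, 49, 54: linear: a_n = 24 + 5·n.
Track B = 26, 26, 26, 26, 26, 26: the constant sequence 26.
Track C = 5, 12, 17, 29, 46, 75: a Fibonacci-like recurrence a_n = a_{n-1} + a_{n-2}.
Position 24 falls in track C as its term 8, giving 196.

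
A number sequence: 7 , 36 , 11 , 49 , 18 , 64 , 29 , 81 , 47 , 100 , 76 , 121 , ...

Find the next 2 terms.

123, 144

Split by position mod 2 into 2 tracks.
Stream A: 7, 11, 18, 29, 47, 76 (Fibonacci-style (each term is the sum of the two before it)).
Stream B: 36, 49, 64, 81, 100, 121 (the squares 6², 7², 8², …).
Position 13 → stream A, term 7 = 123.
Term 14 comes from stream B (its 7th entry): 144.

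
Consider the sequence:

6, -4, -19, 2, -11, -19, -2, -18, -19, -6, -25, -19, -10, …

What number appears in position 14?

-32

The terms cycle through 3 interleaved subsequences.
Stream A: 6, 2, -2, -6, -10. Arithmetic with common difference −4.
Stream B: -4, -11, -18, -25. Arithmetic with common difference −7.
Stream C: -19, -19, -19, -19. Always -19.
Position 14 falls in stream B as its term 5, giving -32.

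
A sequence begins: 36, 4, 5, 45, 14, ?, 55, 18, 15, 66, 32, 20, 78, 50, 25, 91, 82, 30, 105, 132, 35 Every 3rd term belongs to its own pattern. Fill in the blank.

Taking every 3rd term gives 3 separate tracks.
Subsequence A: 36, 45, 55, 66, 78, 91, 105 (triangular numbers starting at T_8).
Subsequence B: 4, 14, 18, 32, 50, 82, 132 (each term equals the sum of the previous two).
Subsequence C: 5, ?, 15, 20, 25, 30, 35 (arithmetic, step +5).
Filling subsequence C at index 2 by its rule yields 10.

10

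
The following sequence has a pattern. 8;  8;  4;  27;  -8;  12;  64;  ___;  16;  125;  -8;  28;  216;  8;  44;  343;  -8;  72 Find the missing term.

Read the sequence 3 terms at a time; column i is its own pattern.
Track A: 8, 27, 64, 125, 216, 343. The cubes 2³, 3³, 4³, ….
Track B: 8, -8, ?, -8, 8, -8. Oscillating between 8 and -8.
Track C: 4, 12, 16, 28, 44, 72. Each term equals the sum of the previous two.
So the missing entry in track B is 8.

8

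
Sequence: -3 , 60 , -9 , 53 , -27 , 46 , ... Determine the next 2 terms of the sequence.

-81, 39

Positions 1, 3, 5, … form one subsequence and positions 2, 4, 6, … form another.
Track A = -3, -9, -27: geometric with ratio 3.
Track B = 60, 53, 46: subtracting 7 each time.
Position 7 → track A, term 4 = -81.
The 8th slot belongs to track B; its 4th term is 39.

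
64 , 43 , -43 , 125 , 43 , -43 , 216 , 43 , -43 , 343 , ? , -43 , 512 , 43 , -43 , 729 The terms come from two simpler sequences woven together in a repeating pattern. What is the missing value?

43

Reading positions in blocks of 3 reveals the pattern ABB — 2 tracks woven together.
Track A: 64, 125, 216, 343, 512, 729 — the cubes 4³, 5³, 6³, ….
Track B: 43, -43, 43, -43, 43, -43, ?, -43, 43, -43 — alternating ±43.
Track B's pattern makes the blank 43.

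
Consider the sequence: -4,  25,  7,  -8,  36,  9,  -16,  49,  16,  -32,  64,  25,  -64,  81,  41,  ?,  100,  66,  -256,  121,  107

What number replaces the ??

-128

Taking every 3rd term gives 3 separate tracks.
Track A: -4, -8, -16, -32, -64, ?, -256 — geometric with ratio 2.
Track B: 25, 36, 49, 64, 81, 100, 121 — the squares 5², 6², 7², ….
Track C: 7, 9, 16, 25, 41, 66, 107 — a Fibonacci-like recurrence a_n = a_{n-1} + a_{n-2}.
The gap is track A's term 6; the rule gives -128.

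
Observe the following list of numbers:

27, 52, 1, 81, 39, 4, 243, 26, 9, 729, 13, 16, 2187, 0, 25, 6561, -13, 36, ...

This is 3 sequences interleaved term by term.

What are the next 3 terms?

Split by position mod 3: positions 1, 4, 7, … form one track, and each other residue class forms its own.
Subsequence A: 27, 81, 243, 729, 2187, 6561 (powers 3^3, 3^4, 3^5, …).
Subsequence B: 52, 39, 26, 13, 0, -13 (arithmetic with common difference −13).
Subsequence C: 1, 4, 9, 16, 25, 36 (perfect squares starting at 1²).
Position 19 falls in subsequence A as its term 7, giving 19683.
Term 20 comes from subsequence B (its 7th entry): -26.
Position 21 falls in subsequence C as its term 7, giving 49.

19683, -26, 49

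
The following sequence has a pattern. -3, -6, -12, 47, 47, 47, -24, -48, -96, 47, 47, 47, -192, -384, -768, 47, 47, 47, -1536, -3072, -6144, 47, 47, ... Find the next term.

47

Positions follow the repeating pattern AAABBB; grouping by letter gives 2 tracks.
Track A is -3, -6, -12, -24, -48, -96, -192, -384, -768, -1536, -3072, -6144, which is a geometric progression (common ratio 2).
Track B is 47, 47, 47, 47, 47, 47, 47, 47, 47, 47, 47, which is always 47.
Position 24 falls in track B as its term 12, giving 47.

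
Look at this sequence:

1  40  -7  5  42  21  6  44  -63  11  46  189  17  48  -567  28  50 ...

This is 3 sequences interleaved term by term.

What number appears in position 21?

Taking every 3rd term gives 3 separate tracks.
Track A = 1, 5, 6, 11, 17, 28: each term equals the sum of the previous two.
Track B = 40, 42, 44, 46, 48, 50: arithmetic, step +2.
Track C = -7, 21, -63, 189, -567: multiplying by -3 each time.
The 21st slot belongs to track C; its 7th term is -5103.

-5103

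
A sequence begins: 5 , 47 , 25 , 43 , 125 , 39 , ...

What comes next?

The terms cycle through 2 interleaved subsequences.
Track A: 5, 25, 125 — successive powers of 5.
Track B: 47, 43, 39 — linear: a_n = 51 − 4·n.
The 7th slot belongs to track A; its 4th term is 625.

625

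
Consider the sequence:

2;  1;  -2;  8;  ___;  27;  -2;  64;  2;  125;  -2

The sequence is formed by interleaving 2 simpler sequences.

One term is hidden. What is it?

2

Split by position mod 2 into 2 tracks.
Track A: 2, -2, ?, -2, 2, -2 — oscillating between 2 and -2.
Track B: 1, 8, 27, 64, 125 — consecutive cubes n³ from n = 1.
The gap is track A's term 3; the rule gives 2.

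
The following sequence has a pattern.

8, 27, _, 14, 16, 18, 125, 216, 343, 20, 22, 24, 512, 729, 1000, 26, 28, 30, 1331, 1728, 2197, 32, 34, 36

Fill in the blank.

64

The slot pattern repeats as AAABBB (period 6), so there are 2 interleaved tracks.
Stream A: 8, 27, ?, 125, 216, 343, 512, 729, 1000, 1331, 1728, 2197 (perfect cubes starting at 2³).
Stream B: 14, 16, 18, 20, 22, 24, 26, 28, 30, 32, 34, 36 (adding 2 each time).
Filling stream A at index 3 by its rule yields 64.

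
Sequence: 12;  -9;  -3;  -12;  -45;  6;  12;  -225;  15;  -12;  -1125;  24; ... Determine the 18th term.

42

Read the sequence 3 terms at a time; column i is its own pattern.
Track A: 12, -12, 12, -12 — the oscillation 12·(−1)^(n+1).
Track B: -9, -45, -225, -1125 — geometric with ratio 5.
Track C: -3, 6, 15, 24 — adding 9 each time.
Position 18 → track C, term 6 = 42.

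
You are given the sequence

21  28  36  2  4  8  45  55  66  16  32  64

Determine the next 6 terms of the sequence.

Positions follow the repeating pattern AAABBB; grouping by letter gives 2 tracks.
Stream A: 21, 28, 36, 45, 55, 66 — triangular numbers n(n+1)/2 for n = 6, 7, ….
Stream B: 2, 4, 8, 16, 32, 64 — a geometric progression (common ratio 2).
The 13th slot belongs to stream A; its 7th term is 78.
Position 14 falls in stream A as its term 8, giving 91.
Term 15 comes from stream A (its 9th entry): 105.
Term 16 comes from stream B (its 7th entry): 128.
Position 17 falls in stream B as its term 8, giving 256.
Term 18 comes from stream B (its 9th entry): 512.

78, 91, 105, 128, 256, 512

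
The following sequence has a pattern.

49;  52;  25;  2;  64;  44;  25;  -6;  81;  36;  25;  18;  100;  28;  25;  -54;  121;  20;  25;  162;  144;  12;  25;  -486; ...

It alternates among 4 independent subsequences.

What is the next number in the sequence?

169

Taking every 4th term gives 4 separate tracks.
Subsequence A: 49, 64, 81, 100, 121, 144 — perfect squares starting at 7².
Subsequence B: 52, 44, 36, 28, 20, 12 — arithmetic, step −8.
Subsequence C: 25, 25, 25, 25, 25, 25 — the constant sequence 25.
Subsequence D: 2, -6, 18, -54, 162, -486 — geometric, ×-3 each step.
The 25th slot belongs to subsequence A; its 7th term is 169.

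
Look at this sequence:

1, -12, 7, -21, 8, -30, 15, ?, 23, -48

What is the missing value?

Split by position mod 2 into 2 tracks.
Subsequence A is 1, 7, 8, 15, 23, which is a Fibonacci-like recurrence a_n = a_{n-1} + a_{n-2}.
Subsequence B is -12, -21, -30, ?, -48, which is arithmetic with common difference −9.
Subsequence B's pattern makes the blank -39.

-39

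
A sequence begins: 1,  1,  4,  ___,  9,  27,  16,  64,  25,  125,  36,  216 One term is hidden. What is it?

8

Odd-indexed and even-indexed terms follow separate rules.
Track A: 1, 4, 9, 16, 25, 36 — the squares 1², 2², 3², ….
Track B: 1, ?, 27, 64, 125, 216 — the cubes 1³, 2³, 3³, ….
Track B's pattern makes the blank 8.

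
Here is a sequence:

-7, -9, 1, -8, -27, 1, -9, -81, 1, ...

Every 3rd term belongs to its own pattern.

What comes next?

-10

Taking every 3rd term gives 3 separate tracks.
Stream A = -7, -8, -9: linear: a_n = -6 − n.
Stream B = -9, -27, -81: a geometric progression (common ratio 3).
Stream C = 1, 1, 1: always 1.
Position 10 falls in stream A as its term 4, giving -10.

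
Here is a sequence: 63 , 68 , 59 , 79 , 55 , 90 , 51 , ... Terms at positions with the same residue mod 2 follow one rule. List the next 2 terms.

101, 47

Positions 1, 3, 5, … form one subsequence and positions 2, 4, 6, … form another.
Track A: 63, 59, 55, 51 — arithmetic, step −4.
Track B: 68, 79, 90 — linear: a_n = 57 + 11·n.
The 8th slot belongs to track B; its 4th term is 101.
Position 9 falls in track A as its term 5, giving 47.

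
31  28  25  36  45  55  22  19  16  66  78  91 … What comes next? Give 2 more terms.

13, 10

The slot pattern repeats as AAABBB (period 6), so there are 2 interleaved tracks.
Track A = 31, 28, 25, 22, 19, 16: subtracting 3 each time.
Track B = 36, 45, 55, 66, 78, 91: triangular numbers n(n+1)/2 for n = 8, 9, ….
Position 13 → track A, term 7 = 13.
Position 14 falls in track A as its term 8, giving 10.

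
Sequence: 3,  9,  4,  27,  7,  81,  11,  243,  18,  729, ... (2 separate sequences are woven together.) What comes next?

29

Positions 1, 3, 5, … form one subsequence and positions 2, 4, 6, … form another.
Stream A is 3, 4, 7, 11, 18, which is a Fibonacci-like recurrence a_n = a_{n-1} + a_{n-2}.
Stream B is 9, 27, 81, 243, 729, which is geometric with ratio 3.
The 11th slot belongs to stream A; its 6th term is 29.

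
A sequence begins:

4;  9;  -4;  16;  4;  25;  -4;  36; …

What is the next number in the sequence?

4

Positions 1, 3, 5, … form one subsequence and positions 2, 4, 6, … form another.
Track A is 4, -4, 4, -4, which is alternating ±4.
Track B is 9, 16, 25, 36, which is the squares 3², 4², 5², ….
Term 9 comes from track A (its 5th entry): 4.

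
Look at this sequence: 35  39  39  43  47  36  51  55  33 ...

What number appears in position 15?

27

The slot pattern repeats as AAB (period 3), so there are 2 interleaved tracks.
Track A: 35, 39, 43, 47, 51, 55. Adding 4 each time.
Track B: 39, 36, 33. Arithmetic, step −3.
The 15th slot belongs to track B; its 5th term is 27.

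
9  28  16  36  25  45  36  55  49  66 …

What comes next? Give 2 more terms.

The terms cycle through 2 interleaved subsequences.
Stream A: 9, 16, 25, 36, 49 (perfect squares starting at 3²).
Stream B: 28, 36, 45, 55, 66 (triangular numbers starting at T_7).
Position 11 → stream A, term 6 = 64.
The 12th slot belongs to stream B; its 6th term is 78.

64, 78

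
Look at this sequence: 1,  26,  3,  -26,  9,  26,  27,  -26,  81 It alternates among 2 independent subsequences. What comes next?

26

Positions 1, 3, 5, … form one subsequence and positions 2, 4, 6, … form another.
Track A = 1, 3, 9, 27, 81: powers 3^0, 3^1, 3^2, ….
Track B = 26, -26, 26, -26: the oscillation 26·(−1)^(n+1).
Position 10 falls in track B as its term 5, giving 26.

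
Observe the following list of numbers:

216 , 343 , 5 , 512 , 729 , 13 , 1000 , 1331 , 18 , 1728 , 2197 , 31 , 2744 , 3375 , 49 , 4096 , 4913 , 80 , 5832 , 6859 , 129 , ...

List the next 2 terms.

8000, 9261

Reading positions in blocks of 3 reveals the pattern AAB — 2 tracks woven together.
Track A: 216, 343, 512, 729, 1000, 1331, 1728, 2197, 2744, 3375, 4096, 4913, 5832, 6859. The cubes 6³, 7³, 8³, ….
Track B: 5, 13, 18, 31, 49, 80, 129. Fibonacci-style (each term is the sum of the two before it).
The 22nd slot belongs to track A; its 15th term is 8000.
Position 23 falls in track A as its term 16, giving 9261.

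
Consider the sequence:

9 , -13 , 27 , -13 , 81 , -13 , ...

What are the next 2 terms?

243, -13

Odd-indexed and even-indexed terms follow separate rules.
Track A is 9, 27, 81, which is powers of 3.
Track B is -13, -13, -13, which is constant -13.
Term 7 comes from track A (its 4th entry): 243.
Position 8 falls in track B as its term 4, giving -13.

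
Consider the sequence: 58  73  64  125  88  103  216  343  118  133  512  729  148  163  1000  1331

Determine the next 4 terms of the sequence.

Reading positions in blocks of 4 reveals the pattern AABB — 2 tracks woven together.
Subsequence A: 58, 73, 88, 103, 118, 133, 148, 163 — arithmetic with common difference +15.
Subsequence B: 64, 125, 216, 343, 512, 729, 1000, 1331 — consecutive cubes n³ from n = 4.
The 17th slot belongs to subsequence A; its 9th term is 178.
Position 18 falls in subsequence A as its term 10, giving 193.
Position 19 → subsequence B, term 9 = 1728.
Position 20 falls in subsequence B as its term 10, giving 2197.

178, 193, 1728, 2197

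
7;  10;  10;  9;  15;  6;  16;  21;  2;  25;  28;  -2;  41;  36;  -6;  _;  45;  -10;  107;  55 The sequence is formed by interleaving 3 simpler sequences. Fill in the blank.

66

Read the sequence 3 terms at a time; column i is its own pattern.
Track A is 7, 9, 16, 25, 41, ?, 107, which is a Fibonacci-like recurrence a_n = a_{n-1} + a_{n-2}.
Track B is 10, 15, 21, 28, 36, 45, 55, which is triangular numbers n(n+1)/2 for n = 4, 5, ….
Track C is 10, 6, 2, -2, -6, -10, which is linear: a_n = 14 − 4·n.
The gap is track A's term 6; the rule gives 66.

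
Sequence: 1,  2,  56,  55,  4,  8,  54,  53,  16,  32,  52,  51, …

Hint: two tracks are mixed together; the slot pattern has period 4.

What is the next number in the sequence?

64

Positions follow the repeating pattern AABB; grouping by letter gives 2 tracks.
Track A is 1, 2, 4, 8, 16, 32, which is powers of 2.
Track B is 56, 55, 54, 53, 52, 51, which is subtracting 1 each time.
Term 13 comes from track A (its 7th entry): 64.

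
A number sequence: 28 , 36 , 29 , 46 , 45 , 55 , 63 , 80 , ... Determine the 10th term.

The slot pattern repeats as AABB (period 4), so there are 2 interleaved tracks.
Stream A: 28, 36, 45, 55 (the triangular numbers T_7, T_8, …).
Stream B: 29, 46, 63, 80 (linear: a_n = 12 + 17·n).
Position 10 falls in stream A as its term 6, giving 78.

78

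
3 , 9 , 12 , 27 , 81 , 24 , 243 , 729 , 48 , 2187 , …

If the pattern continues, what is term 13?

19683

Reading positions in blocks of 3 reveals the pattern AAB — 2 tracks woven together.
Track A: 3, 9, 27, 81, 243, 729, 2187. Successive powers of 3.
Track B: 12, 24, 48. Geometric, ×2 each step.
Position 13 falls in track A as its term 9, giving 19683.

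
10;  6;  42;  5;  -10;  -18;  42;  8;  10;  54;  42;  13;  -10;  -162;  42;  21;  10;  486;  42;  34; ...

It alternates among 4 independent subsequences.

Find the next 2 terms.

The terms cycle through 4 interleaved subsequences.
Track A is 10, -10, 10, -10, 10, which is alternating ±10.
Track B is 6, -18, 54, -162, 486, which is a geometric progression (common ratio -3).
Track C is 42, 42, 42, 42, 42, which is constant 42.
Track D is 5, 8, 13, 21, 34, which is Fibonacci-style (each term is the sum of the two before it).
The 21st slot belongs to track A; its 6th term is -10.
Position 22 → track B, term 6 = -1458.

-10, -1458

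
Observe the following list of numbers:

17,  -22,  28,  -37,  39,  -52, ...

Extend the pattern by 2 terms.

50, -67

Positions 1, 3, 5, … form one subsequence and positions 2, 4, 6, … form another.
Subsequence A: 17, 28, 39 (arithmetic with common difference +11).
Subsequence B: -22, -37, -52 (subtracting 15 each time).
Position 7 → subsequence A, term 4 = 50.
Position 8 falls in subsequence B as its term 4, giving -67.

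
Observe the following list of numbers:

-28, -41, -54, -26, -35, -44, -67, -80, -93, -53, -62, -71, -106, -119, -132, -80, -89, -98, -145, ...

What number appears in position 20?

-158

Reading positions in blocks of 6 reveals the pattern AAABBB — 2 tracks woven together.
Stream A = -28, -41, -54, -67, -80, -93, -106, -119, -132, -145: linear: a_n = -15 − 13·n.
Stream B = -26, -35, -44, -53, -62, -71, -80, -89, -98: linear: a_n = -17 − 9·n.
The 20th slot belongs to stream A; its 11th term is -158.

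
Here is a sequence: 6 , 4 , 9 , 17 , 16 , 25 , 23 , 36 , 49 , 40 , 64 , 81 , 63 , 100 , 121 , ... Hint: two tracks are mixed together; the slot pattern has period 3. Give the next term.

Reading positions in blocks of 3 reveals the pattern ABB — 2 tracks woven together.
Track A = 6, 17, 23, 40, 63: each term equals the sum of the previous two.
Track B = 4, 9, 16, 25, 36, 49, 64, 81, 100, 121: consecutive squares n² from n = 2.
Position 16 falls in track A as its term 6, giving 103.

103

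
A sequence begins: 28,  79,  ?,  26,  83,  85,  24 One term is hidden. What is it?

81

The slot pattern repeats as ABB (period 3), so there are 2 interleaved tracks.
Subsequence A = 28, 26, 24: linear: a_n = 30 − 2·n.
Subsequence B = 79, ?, 83, 85: arithmetic with common difference +2.
The gap is subsequence B's term 2; the rule gives 81.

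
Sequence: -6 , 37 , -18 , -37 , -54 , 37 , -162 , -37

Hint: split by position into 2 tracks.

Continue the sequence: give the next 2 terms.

-486, 37

The terms cycle through 2 interleaved subsequences.
Subsequence A: -6, -18, -54, -162. Multiplying by 3 each time.
Subsequence B: 37, -37, 37, -37. The oscillation 37·(−1)^(n+1).
Term 9 comes from subsequence A (its 5th entry): -486.
Term 10 comes from subsequence B (its 5th entry): 37.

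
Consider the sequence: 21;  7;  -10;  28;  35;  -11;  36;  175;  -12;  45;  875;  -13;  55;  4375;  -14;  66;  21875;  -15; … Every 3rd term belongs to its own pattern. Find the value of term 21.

Split by position mod 3: positions 1, 4, 7, … form one track, and each other residue class forms its own.
Track A: 21, 28, 36, 45, 55, 66 — triangular numbers n(n+1)/2 for n = 6, 7, ….
Track B: 7, 35, 175, 875, 4375, 21875 — geometric, ×5 each step.
Track C: -10, -11, -12, -13, -14, -15 — arithmetic, step −1.
Position 21 → track C, term 7 = -16.

-16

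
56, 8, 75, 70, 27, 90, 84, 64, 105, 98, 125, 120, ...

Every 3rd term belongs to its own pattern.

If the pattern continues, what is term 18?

The terms cycle through 3 interleaved subsequences.
Stream A = 56, 70, 84, 98: arithmetic, step +14.
Stream B = 8, 27, 64, 125: perfect cubes starting at 2³.
Stream C = 75, 90, 105, 120: linear: a_n = 60 + 15·n.
Term 18 comes from stream C (its 6th entry): 150.

150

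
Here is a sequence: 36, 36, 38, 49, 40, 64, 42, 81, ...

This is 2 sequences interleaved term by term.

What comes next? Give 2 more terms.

Taking every 2nd term gives 2 separate tracks.
Subsequence A: 36, 38, 40, 42. Adding 2 each time.
Subsequence B: 36, 49, 64, 81. The squares 6², 7², 8², ….
Term 9 comes from subsequence A (its 5th entry): 44.
The 10th slot belongs to subsequence B; its 5th term is 100.

44, 100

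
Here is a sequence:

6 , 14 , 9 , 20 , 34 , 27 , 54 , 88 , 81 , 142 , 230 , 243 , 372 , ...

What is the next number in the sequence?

Positions follow the repeating pattern AAB; grouping by letter gives 2 tracks.
Stream A: 6, 14, 20, 34, 54, 88, 142, 230, 372 (each term equals the sum of the previous two).
Stream B: 9, 27, 81, 243 (powers 3^2, 3^3, 3^4, …).
The 14th slot belongs to stream A; its 10th term is 602.

602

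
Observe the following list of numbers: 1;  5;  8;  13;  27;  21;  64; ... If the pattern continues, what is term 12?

Odd-indexed and even-indexed terms follow separate rules.
Track A: 1, 8, 27, 64. Consecutive cubes n³ from n = 1.
Track B: 5, 13, 21. Linear: a_n = -3 + 8·n.
Position 12 → track B, term 6 = 45.

45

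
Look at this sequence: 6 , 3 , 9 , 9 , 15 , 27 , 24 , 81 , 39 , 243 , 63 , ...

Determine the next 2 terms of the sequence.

Odd-indexed and even-indexed terms follow separate rules.
Track A is 6, 9, 15, 24, 39, 63, which is Fibonacci-style (each term is the sum of the two before it).
Track B is 3, 9, 27, 81, 243, which is successive powers of 3.
Position 12 → track B, term 6 = 729.
The 13th slot belongs to track A; its 7th term is 102.

729, 102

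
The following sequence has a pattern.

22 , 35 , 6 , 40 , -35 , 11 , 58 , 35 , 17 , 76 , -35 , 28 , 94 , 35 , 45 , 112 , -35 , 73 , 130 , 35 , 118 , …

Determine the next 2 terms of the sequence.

Read the sequence 3 terms at a time; column i is its own pattern.
Track A: 22, 40, 58, 76, 94, 112, 130 — linear: a_n = 4 + 18·n.
Track B: 35, -35, 35, -35, 35, -35, 35 — alternating ±35.
Track C: 6, 11, 17, 28, 45, 73, 118 — a Fibonacci-like recurrence a_n = a_{n-1} + a_{n-2}.
Position 22 falls in track A as its term 8, giving 148.
Term 23 comes from track B (its 8th entry): -35.

148, -35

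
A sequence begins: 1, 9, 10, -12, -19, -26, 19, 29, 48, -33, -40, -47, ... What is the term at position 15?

The slot pattern repeats as AAABBB (period 6), so there are 2 interleaved tracks.
Subsequence A: 1, 9, 10, 19, 29, 48 — a Fibonacci-like recurrence a_n = a_{n-1} + a_{n-2}.
Subsequence B: -12, -19, -26, -33, -40, -47 — linear: a_n = -5 − 7·n.
Position 15 → subsequence A, term 9 = 202.

202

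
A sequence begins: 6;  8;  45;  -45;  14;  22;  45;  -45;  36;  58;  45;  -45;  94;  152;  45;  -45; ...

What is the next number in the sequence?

246

Reading positions in blocks of 4 reveals the pattern AABB — 2 tracks woven together.
Subsequence A is 6, 8, 14, 22, 36, 58, 94, 152, which is Fibonacci-style (each term is the sum of the two before it).
Subsequence B is 45, -45, 45, -45, 45, -45, 45, -45, which is alternating ±45.
Term 17 comes from subsequence A (its 9th entry): 246.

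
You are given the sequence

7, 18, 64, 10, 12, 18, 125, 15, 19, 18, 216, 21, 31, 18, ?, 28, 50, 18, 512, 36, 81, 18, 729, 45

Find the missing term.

343

Split by position mod 4 into 4 tracks.
Stream A: 7, 12, 19, 31, 50, 81. Fibonacci-style (each term is the sum of the two before it).
Stream B: 18, 18, 18, 18, 18, 18. The constant sequence 18.
Stream C: 64, 125, 216, ?, 512, 729. Consecutive cubes n³ from n = 4.
Stream D: 10, 15, 21, 28, 36, 45. Triangular numbers starting at T_4.
Stream C's pattern makes the blank 343.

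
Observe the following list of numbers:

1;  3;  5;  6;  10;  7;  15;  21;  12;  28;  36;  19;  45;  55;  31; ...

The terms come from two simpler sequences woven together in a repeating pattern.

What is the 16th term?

The slot pattern repeats as AAB (period 3), so there are 2 interleaved tracks.
Subsequence A = 1, 3, 6, 10, 15, 21, 28, 36, 45, 55: triangular numbers n(n+1)/2 for n = 1, 2, ….
Subsequence B = 5, 7, 12, 19, 31: Fibonacci-style (each term is the sum of the two before it).
The 16th slot belongs to subsequence A; its 11th term is 66.

66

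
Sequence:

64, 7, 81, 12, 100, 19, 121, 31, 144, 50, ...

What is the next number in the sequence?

Odd-indexed and even-indexed terms follow separate rules.
Stream A: 64, 81, 100, 121, 144. Perfect squares starting at 8².
Stream B: 7, 12, 19, 31, 50. Fibonacci-style (each term is the sum of the two before it).
Term 11 comes from stream A (its 6th entry): 169.

169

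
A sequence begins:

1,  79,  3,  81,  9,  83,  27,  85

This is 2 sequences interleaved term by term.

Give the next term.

81

Odd-indexed and even-indexed terms follow separate rules.
Track A: 1, 3, 9, 27. Powers of 3.
Track B: 79, 81, 83, 85. Arithmetic with common difference +2.
Position 9 falls in track A as its term 5, giving 81.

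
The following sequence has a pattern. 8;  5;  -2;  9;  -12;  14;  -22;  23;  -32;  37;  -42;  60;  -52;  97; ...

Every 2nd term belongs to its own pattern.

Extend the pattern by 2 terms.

The terms cycle through 2 interleaved subsequences.
Subsequence A: 8, -2, -12, -22, -32, -42, -52 — linear: a_n = 18 − 10·n.
Subsequence B: 5, 9, 14, 23, 37, 60, 97 — Fibonacci-style (each term is the sum of the two before it).
Position 15 falls in subsequence A as its term 8, giving -62.
Position 16 → subsequence B, term 8 = 157.

-62, 157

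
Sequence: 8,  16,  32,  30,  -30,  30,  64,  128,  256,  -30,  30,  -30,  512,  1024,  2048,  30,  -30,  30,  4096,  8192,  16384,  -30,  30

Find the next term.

-30

The slot pattern repeats as AAABBB (period 6), so there are 2 interleaved tracks.
Track A is 8, 16, 32, 64, 128, 256, 512, 1024, 2048, 4096, 8192, 16384, which is geometric, ×2 each step.
Track B is 30, -30, 30, -30, 30, -30, 30, -30, 30, -30, 30, which is alternating ±30.
Position 24 falls in track B as its term 12, giving -30.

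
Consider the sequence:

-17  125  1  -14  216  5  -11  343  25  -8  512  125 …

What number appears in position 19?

The terms cycle through 3 interleaved subsequences.
Subsequence A: -17, -14, -11, -8. Linear: a_n = -20 + 3·n.
Subsequence B: 125, 216, 343, 512. Consecutive cubes n³ from n = 5.
Subsequence C: 1, 5, 25, 125. Powers 5^0, 5^1, 5^2, ….
Position 19 falls in subsequence A as its term 7, giving 1.

1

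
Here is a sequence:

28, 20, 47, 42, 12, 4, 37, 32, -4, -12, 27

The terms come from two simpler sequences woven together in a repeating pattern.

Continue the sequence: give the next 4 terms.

22, -20, -28, 17

The slot pattern repeats as AABB (period 4), so there are 2 interleaved tracks.
Subsequence A: 28, 20, 12, 4, -4, -12 — subtracting 8 each time.
Subsequence B: 47, 42, 37, 32, 27 — arithmetic, step −5.
Term 12 comes from subsequence B (its 6th entry): 22.
Position 13 → subsequence A, term 7 = -20.
Position 14 falls in subsequence A as its term 8, giving -28.
The 15th slot belongs to subsequence B; its 7th term is 17.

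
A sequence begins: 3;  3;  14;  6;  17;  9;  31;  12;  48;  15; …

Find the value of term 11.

The terms cycle through 2 interleaved subsequences.
Stream A: 3, 14, 17, 31, 48. Fibonacci-style (each term is the sum of the two before it).
Stream B: 3, 6, 9, 12, 15. Arithmetic, step +3.
The 11th slot belongs to stream A; its 6th term is 79.

79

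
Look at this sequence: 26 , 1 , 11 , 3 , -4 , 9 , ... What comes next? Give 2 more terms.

-19, 27

Odd-indexed and even-indexed terms follow separate rules.
Track A: 26, 11, -4 — subtracting 15 each time.
Track B: 1, 3, 9 — successive powers of 3.
Position 7 → track A, term 4 = -19.
Term 8 comes from track B (its 4th entry): 27.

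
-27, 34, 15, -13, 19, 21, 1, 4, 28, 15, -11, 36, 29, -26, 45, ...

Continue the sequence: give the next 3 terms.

Split by position mod 3: positions 1, 4, 7, … form one track, and each other residue class forms its own.
Subsequence A is -27, -13, 1, 15, 29, which is linear: a_n = -41 + 14·n.
Subsequence B is 34, 19, 4, -11, -26, which is linear: a_n = 49 − 15·n.
Subsequence C is 15, 21, 28, 36, 45, which is triangular numbers starting at T_5.
Position 16 falls in subsequence A as its term 6, giving 43.
The 17th slot belongs to subsequence B; its 6th term is -41.
Term 18 comes from subsequence C (its 6th entry): 55.

43, -41, 55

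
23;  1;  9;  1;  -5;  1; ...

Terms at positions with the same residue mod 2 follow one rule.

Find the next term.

Odd-indexed and even-indexed terms follow separate rules.
Track A: 23, 9, -5 (subtracting 14 each time).
Track B: 1, 1, 1 (always 1).
Position 7 → track A, term 4 = -19.

-19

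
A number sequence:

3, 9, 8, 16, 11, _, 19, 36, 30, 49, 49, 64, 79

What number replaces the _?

25

Split by position mod 2 into 2 tracks.
Track A: 3, 8, 11, 19, 30, 49, 79 — Fibonacci-style (each term is the sum of the two before it).
Track B: 9, 16, ?, 36, 49, 64 — the squares 3², 4², 5², ….
The gap is track B's term 3; the rule gives 25.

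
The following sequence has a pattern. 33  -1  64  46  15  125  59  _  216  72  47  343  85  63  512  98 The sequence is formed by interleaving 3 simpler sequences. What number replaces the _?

Split by position mod 3: positions 1, 4, 7, … form one track, and each other residue class forms its own.
Track A: 33, 46, 59, 72, 85, 98 — arithmetic, step +13.
Track B: -1, 15, ?, 47, 63 — linear: a_n = -17 + 16·n.
Track C: 64, 125, 216, 343, 512 — the cubes 4³, 5³, 6³, ….
The gap is track B's term 3; the rule gives 31.

31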